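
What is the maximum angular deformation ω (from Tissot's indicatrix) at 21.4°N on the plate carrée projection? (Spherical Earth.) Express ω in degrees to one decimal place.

Plate carrée maps x = Rλ, y = Rφ. The meridian scale is h = 1 and the parallel scale is k = 1/cos φ = sec φ.
At 21.4°: h = 1.000, k = 1.074; principal scales a = 1.074, b = 1.000.
sin(ω/2) = (a − b)/(a + b) = 0.07405/2.074 = 0.03570, so ω = 2 arcsin(0.03570) ≈ 4.1°.

4.1°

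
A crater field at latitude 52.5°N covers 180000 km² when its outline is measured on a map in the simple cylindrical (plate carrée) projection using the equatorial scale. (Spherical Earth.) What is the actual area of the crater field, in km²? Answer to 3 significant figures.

Plate carrée maps x = Rλ, y = Rφ. The meridian scale is h = 1 and the parallel scale is k = 1/cos φ = sec φ.
Areal scale = h·k = 1 × sec φ; at 52.5°, h = 1.000, k = 1.643, so h·k = 1.643.
True area = apparent / (areal scale) = 180000 / 1.643 ≈ 110000 km².

110000 km²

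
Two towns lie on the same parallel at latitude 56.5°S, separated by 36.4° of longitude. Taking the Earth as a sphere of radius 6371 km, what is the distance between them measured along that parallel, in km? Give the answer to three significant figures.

2230 km

Arc length along a parallel = R cos φ · Δλ (with Δλ in radians).
= 6371 × cos 56.5° × (36.4° × π/180) = 6371 × 0.5519 × 0.6353 ≈ 2230 km.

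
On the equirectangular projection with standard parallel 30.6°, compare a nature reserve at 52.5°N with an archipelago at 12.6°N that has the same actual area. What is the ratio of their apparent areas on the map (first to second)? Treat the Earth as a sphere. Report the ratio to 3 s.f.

In the equirectangular projection with standard parallel φ₀ = 30.6° (x = Rλ cos φ₀, y = Rφ), meridians are true-scale (h = 1) and the parallel scale is k = cos φ₀ / cos φ.
Areal scale at 52.5°: h·k = 1.000 × 1.414 = 1.414.
Areal scale at 12.6°: h·k = 1.000 × 0.8820 = 0.8820.
Ratio = 1.414/0.8820 ≈ 1.60.

1.60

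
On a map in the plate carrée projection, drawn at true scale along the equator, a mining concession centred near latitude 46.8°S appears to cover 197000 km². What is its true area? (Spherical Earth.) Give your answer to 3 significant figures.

135000 km²

For the equirectangular projection with φ₀ = 0 (plate carrée), h = 1 along meridians and k = sec φ along parallels.
Areal scale = h·k = 1 × sec φ; at 46.8°, h = 1.000, k = 1.461, so h·k = 1.461.
True area = apparent / (areal scale) = 197000 / 1.461 ≈ 135000 km².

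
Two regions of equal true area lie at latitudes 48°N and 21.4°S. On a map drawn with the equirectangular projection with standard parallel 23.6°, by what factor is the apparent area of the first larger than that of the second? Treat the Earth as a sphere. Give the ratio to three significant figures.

1.39

With standard parallel φ₀ = 23.6°, the equirectangular projection gives x = Rλ cos φ₀, y = Rφ, so h = 1 and k = cos 23.6° / cos φ.
Areal scale at 48°: h·k = 1.000 × 1.369 = 1.369.
Areal scale at 21.4°: h·k = 1.000 × 0.9842 = 0.9842.
Ratio = 1.369/0.9842 ≈ 1.39.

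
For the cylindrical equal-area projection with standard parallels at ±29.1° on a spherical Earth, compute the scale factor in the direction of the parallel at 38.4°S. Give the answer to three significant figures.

Cylindrical equal-area (φ₀ = 29.1°): h = cos φ / cos 29.1° along meridians, k = cos 29.1° / cos φ along parallels; h·k = 1.
k = cos 29.1° / cos 38.4° = 0.8738/0.7837 = 1.115.

1.11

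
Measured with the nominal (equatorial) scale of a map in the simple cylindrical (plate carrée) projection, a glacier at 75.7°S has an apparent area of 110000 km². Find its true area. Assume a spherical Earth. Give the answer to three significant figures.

27200 km²

In the plate carrée (x = Rλ, y = Rφ), meridians are true-scale (h = 1) and parallels are stretched by k = sec φ.
Areal scale = h·k = 1 × sec φ; at 75.7°, h = 1.000, k = 4.049, so h·k = 4.049.
True area = apparent / (areal scale) = 110000 / 4.049 ≈ 27200 km².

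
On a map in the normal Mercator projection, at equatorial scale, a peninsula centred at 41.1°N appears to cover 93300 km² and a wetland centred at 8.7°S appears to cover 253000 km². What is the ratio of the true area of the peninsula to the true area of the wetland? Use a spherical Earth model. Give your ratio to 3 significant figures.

0.214

Since Mercator area scale is 1/cos²φ, the true area equals the apparent area multiplied by cos²φ.
True area of peninsula: 93300 × cos²(41.1°) = 93300 × 0.5679 = 52980 km².
True area of wetland: 253000 × cos²(8.7°) = 253000 × 0.9771 = 247200 km².
Ratio = 52980 / 247200 ≈ 0.214.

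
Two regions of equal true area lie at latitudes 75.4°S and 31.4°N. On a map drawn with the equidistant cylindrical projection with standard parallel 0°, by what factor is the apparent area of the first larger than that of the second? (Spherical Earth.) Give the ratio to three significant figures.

For the equirectangular projection with φ₀ = 0 (plate carrée), h = 1 along meridians and k = sec φ along parallels.
Areal scale at 75.4°: h·k = 1.000 × 3.967 = 3.967.
Areal scale at 31.4°: h·k = 1.000 × 1.172 = 1.172.
Ratio = 3.967/1.172 ≈ 3.39.

3.39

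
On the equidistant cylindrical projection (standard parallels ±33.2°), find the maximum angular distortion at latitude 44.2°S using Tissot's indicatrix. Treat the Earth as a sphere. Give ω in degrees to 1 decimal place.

8.8°

In the equirectangular projection with standard parallel φ₀ = 33.2° (x = Rλ cos φ₀, y = Rφ), meridians are true-scale (h = 1) and the parallel scale is k = cos φ₀ / cos φ.
At 44.2°: h = 1.000, k = 1.167; principal scales a = 1.167, b = 1.000.
sin(ω/2) = (a − b)/(a + b) = 0.1672/2.167 = 0.07714, so ω = 2 arcsin(0.07714) ≈ 8.8°.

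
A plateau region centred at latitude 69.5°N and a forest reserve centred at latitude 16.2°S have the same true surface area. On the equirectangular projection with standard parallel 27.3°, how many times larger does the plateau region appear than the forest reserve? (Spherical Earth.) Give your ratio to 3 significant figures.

With standard parallel φ₀ = 27.3°, the equirectangular projection gives x = Rλ cos φ₀, y = Rφ, so h = 1 and k = cos 27.3° / cos φ.
Areal scale at 69.5°: h·k = 1.000 × 2.537 = 2.537.
Areal scale at 16.2°: h·k = 1.000 × 0.9254 = 0.9254.
Ratio = 2.537/0.9254 ≈ 2.74.

2.74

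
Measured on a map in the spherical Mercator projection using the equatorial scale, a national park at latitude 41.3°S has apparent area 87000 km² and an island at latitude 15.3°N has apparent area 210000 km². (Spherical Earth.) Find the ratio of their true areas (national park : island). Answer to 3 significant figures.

Mercator's areal exaggeration is sec²φ; hence true area = (apparent area) · cos²φ.
True area of national park: 87000 × cos²(41.3°) = 87000 × 0.5644 = 49100 km².
True area of island: 210000 × cos²(15.3°) = 210000 × 0.9304 = 195400 km².
Ratio = 49100 / 195400 ≈ 0.251.

0.251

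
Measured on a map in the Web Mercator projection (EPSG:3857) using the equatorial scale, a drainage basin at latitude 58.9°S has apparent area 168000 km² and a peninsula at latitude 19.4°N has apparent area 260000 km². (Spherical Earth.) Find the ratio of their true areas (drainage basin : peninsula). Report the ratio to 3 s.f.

0.194

Mercator's areal exaggeration is sec²φ; hence true area = (apparent area) · cos²φ.
True area of drainage basin: 168000 × cos²(58.9°) = 168000 × 0.2668 = 44820 km².
True area of peninsula: 260000 × cos²(19.4°) = 260000 × 0.8897 = 231300 km².
Ratio = 44820 / 231300 ≈ 0.194.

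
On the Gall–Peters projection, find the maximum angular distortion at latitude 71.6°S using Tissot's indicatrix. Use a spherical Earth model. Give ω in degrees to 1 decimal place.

The Gall–Peters projection is cylindrical equal-area with φ₀ = 45°. For cylindrical equal-area with standard parallel φ₀, h = cos φ / cos φ₀ and k = cos φ₀ / cos φ, so h·k = 1.
At 71.6°: h = 0.4464, k = 2.240; principal scales a = 2.240, b = 0.4464.
sin(ω/2) = (a − b)/(a + b) = 1.794/2.687 = 0.6677, so ω = 2 arcsin(0.6677) ≈ 83.8°.

83.8°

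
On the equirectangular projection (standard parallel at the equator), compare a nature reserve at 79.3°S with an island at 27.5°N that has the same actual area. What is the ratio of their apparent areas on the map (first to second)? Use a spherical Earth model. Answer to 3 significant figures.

For the equirectangular projection with φ₀ = 0 (plate carrée), h = 1 along meridians and k = sec φ along parallels.
Areal scale at 79.3°: h·k = 1.000 × 5.386 = 5.386.
Areal scale at 27.5°: h·k = 1.000 × 1.127 = 1.127.
Ratio = 5.386/1.127 ≈ 4.78.

4.78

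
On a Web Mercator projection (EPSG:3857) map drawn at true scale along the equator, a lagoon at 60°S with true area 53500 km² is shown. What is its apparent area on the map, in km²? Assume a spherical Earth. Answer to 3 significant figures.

The Mercator projection is conformal; its linear scale factor is the same in every direction and equals sec φ = 1/cos φ.
Areal scale = k² = sec²φ = 1/cos²(60°) = 1/0.5000² = 4.000.
Apparent area = 53500 × 4.000 ≈ 214000 km².

214000 km²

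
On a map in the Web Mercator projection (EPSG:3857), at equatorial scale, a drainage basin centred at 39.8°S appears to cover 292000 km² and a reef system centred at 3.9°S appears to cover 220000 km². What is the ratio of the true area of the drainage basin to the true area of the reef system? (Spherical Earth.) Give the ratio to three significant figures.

0.787

Mercator's areal exaggeration is sec²φ; hence true area = (apparent area) · cos²φ.
True area of drainage basin: 292000 × cos²(39.8°) = 292000 × 0.5903 = 172400 km².
True area of reef system: 220000 × cos²(3.9°) = 220000 × 0.9954 = 219000 km².
Ratio = 172400 / 219000 ≈ 0.787.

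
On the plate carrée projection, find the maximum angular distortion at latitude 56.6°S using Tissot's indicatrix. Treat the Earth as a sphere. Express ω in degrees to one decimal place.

For the equirectangular projection with φ₀ = 0 (plate carrée), h = 1 along meridians and k = sec φ along parallels.
At 56.6°: h = 1.000, k = 1.817; principal scales a = 1.817, b = 1.000.
sin(ω/2) = (a − b)/(a + b) = 0.8166/2.817 = 0.2899, so ω = 2 arcsin(0.2899) ≈ 33.7°.

33.7°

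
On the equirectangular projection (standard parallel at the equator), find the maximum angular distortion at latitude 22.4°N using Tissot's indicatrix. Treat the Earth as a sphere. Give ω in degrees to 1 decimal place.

For the equirectangular projection with φ₀ = 0 (plate carrée), h = 1 along meridians and k = sec φ along parallels.
At 22.4°: h = 1.000, k = 1.082; principal scales a = 1.082, b = 1.000.
sin(ω/2) = (a − b)/(a + b) = 0.08161/2.082 = 0.03921, so ω = 2 arcsin(0.03921) ≈ 4.5°.

4.5°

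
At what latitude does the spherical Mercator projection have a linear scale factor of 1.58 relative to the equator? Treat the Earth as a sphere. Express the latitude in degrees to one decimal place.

50.7°

Mercator scale is k = sec φ = 1/cos φ.
1/cos φ = 1.58  ⇒  cos φ = 0.6329  ⇒  φ = arccos(0.6329) ≈ 50.7°.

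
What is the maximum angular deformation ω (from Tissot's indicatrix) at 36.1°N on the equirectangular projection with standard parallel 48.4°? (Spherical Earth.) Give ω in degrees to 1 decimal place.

The equidistant cylindrical projection with φ₀ = 48.4° has h = 1 (meridians true) and k = cos φ₀ / cos φ along parallels.
At 36.1°: h = 1.000, k = 0.8217; principal scales a = 1.000, b = 0.8217.
sin(ω/2) = (a − b)/(a + b) = 0.1783/1.822 = 0.09787, so ω = 2 arcsin(0.09787) ≈ 11.2°.

11.2°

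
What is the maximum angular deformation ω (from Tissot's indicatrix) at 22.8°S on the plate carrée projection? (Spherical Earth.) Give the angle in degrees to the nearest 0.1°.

4.7°

In the plate carrée (x = Rλ, y = Rφ), meridians are true-scale (h = 1) and parallels are stretched by k = sec φ.
At 22.8°: h = 1.000, k = 1.085; principal scales a = 1.085, b = 1.000.
sin(ω/2) = (a − b)/(a + b) = 0.08476/2.085 = 0.04066, so ω = 2 arcsin(0.04066) ≈ 4.7°.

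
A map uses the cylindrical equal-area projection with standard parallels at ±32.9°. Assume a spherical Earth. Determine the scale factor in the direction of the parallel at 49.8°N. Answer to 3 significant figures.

1.30

Cylindrical equal-area (φ₀ = 32.9°): h = cos φ / cos 32.9° along meridians, k = cos 32.9° / cos φ along parallels; h·k = 1.
k = cos 32.9° / cos 49.8° = 0.8396/0.6455 = 1.301.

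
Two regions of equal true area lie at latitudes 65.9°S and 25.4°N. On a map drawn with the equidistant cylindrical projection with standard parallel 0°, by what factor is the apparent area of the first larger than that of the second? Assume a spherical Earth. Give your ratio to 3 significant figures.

For the equirectangular projection with φ₀ = 0 (plate carrée), h = 1 along meridians and k = sec φ along parallels.
Areal scale at 65.9°: h·k = 1.000 × 2.449 = 2.449.
Areal scale at 25.4°: h·k = 1.000 × 1.107 = 1.107.
Ratio = 2.449/1.107 ≈ 2.21.

2.21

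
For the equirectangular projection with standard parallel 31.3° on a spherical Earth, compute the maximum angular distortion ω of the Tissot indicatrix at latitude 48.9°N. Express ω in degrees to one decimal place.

15.0°

With standard parallel φ₀ = 31.3°, the equirectangular projection gives x = Rλ cos φ₀, y = Rφ, so h = 1 and k = cos 31.3° / cos φ.
At 48.9°: h = 1.000, k = 1.300; principal scales a = 1.300, b = 1.000.
sin(ω/2) = (a − b)/(a + b) = 0.2998/2.300 = 0.1304, so ω = 2 arcsin(0.1304) ≈ 15.0°.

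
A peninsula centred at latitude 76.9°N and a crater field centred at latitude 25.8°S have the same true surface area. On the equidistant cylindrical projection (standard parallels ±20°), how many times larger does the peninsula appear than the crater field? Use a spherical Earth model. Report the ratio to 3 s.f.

The equidistant cylindrical projection with φ₀ = 20° has h = 1 (meridians true) and k = cos φ₀ / cos φ along parallels.
Areal scale at 76.9°: h·k = 1.000 × 4.146 = 4.146.
Areal scale at 25.8°: h·k = 1.000 × 1.044 = 1.044.
Ratio = 4.146/1.044 ≈ 3.97.

3.97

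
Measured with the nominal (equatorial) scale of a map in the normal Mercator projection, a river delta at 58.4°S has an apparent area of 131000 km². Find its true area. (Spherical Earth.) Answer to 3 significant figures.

For Mercator, h = k = sec φ (a conformal cylindrical projection has a single point scale, 1/cos φ).
Areal scale = k² = sec²φ = 1/cos²(58.4°) = 1/0.5240² = 3.642.
True area = apparent / (areal scale) = 131000 / 3.642 ≈ 36000 km².

36000 km²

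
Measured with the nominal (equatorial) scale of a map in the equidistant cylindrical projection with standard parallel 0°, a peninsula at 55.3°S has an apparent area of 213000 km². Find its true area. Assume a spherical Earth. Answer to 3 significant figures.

121000 km²

Plate carrée maps x = Rλ, y = Rφ. The meridian scale is h = 1 and the parallel scale is k = 1/cos φ = sec φ.
Areal scale = h·k = 1 × sec φ; at 55.3°, h = 1.000, k = 1.757, so h·k = 1.757.
True area = apparent / (areal scale) = 213000 / 1.757 ≈ 121000 km².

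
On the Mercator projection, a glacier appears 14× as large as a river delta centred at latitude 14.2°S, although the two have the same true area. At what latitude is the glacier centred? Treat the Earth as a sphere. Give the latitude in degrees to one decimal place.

Mercator areal scale is sec²φ, so apparent-area ratio = sec²φ₁ / sec²φ₂ = cos²φ₂ / cos²φ₁.
cos²φ₂ / cos²φ₁ = 14  ⇒  cos φ₁ = cos 14.2° / √14 = 0.9694/3.742 = 0.2591.
φ₁ = arccos(0.2591) ≈ 75.0°.

75.0°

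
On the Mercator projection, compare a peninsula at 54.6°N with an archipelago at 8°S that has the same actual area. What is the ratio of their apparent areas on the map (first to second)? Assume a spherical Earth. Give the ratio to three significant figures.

2.92

Mercator is conformal with k = sec φ, so areal scale = k² = sec²φ.
At 54.6°: sec²(54.6°) = 1/0.5793² = 2.980.
At 8°: sec²(8°) = 1/0.9903² = 1.020.
Ratio = 2.980/1.020 = cos²(8°)/cos²(54.6°) ≈ 2.92.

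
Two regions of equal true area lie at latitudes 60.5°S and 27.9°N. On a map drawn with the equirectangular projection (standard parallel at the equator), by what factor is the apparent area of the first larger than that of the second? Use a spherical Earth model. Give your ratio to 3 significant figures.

In the plate carrée (x = Rλ, y = Rφ), meridians are true-scale (h = 1) and parallels are stretched by k = sec φ.
Areal scale at 60.5°: h·k = 1.000 × 2.031 = 2.031.
Areal scale at 27.9°: h·k = 1.000 × 1.132 = 1.132.
Ratio = 2.031/1.132 ≈ 1.79.

1.79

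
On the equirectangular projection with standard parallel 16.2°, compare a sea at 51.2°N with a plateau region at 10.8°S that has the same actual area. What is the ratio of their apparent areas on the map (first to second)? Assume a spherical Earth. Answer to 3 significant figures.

1.57

With standard parallel φ₀ = 16.2°, the equirectangular projection gives x = Rλ cos φ₀, y = Rφ, so h = 1 and k = cos 16.2° / cos φ.
Areal scale at 51.2°: h·k = 1.000 × 1.533 = 1.533.
Areal scale at 10.8°: h·k = 1.000 × 0.9776 = 0.9776.
Ratio = 1.533/0.9776 ≈ 1.57.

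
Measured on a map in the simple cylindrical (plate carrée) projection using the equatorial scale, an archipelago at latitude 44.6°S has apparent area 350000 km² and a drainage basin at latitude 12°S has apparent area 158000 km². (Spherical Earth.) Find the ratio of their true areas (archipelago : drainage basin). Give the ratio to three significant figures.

Plate carrée has h = 1 and k = sec φ, giving areal scale sec φ; true area = (apparent area) · cos φ.
True area of archipelago: 350000 × cos(44.6°) = 350000 × 0.7120 = 249200 km².
True area of drainage basin: 158000 × cos(12°) = 158000 × 0.9781 = 154500 km².
Ratio = 249200 / 154500 ≈ 1.61.

1.61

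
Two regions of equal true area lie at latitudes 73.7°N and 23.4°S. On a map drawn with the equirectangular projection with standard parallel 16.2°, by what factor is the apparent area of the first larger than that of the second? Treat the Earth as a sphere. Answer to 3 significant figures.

In the equirectangular projection with standard parallel φ₀ = 16.2° (x = Rλ cos φ₀, y = Rφ), meridians are true-scale (h = 1) and the parallel scale is k = cos φ₀ / cos φ.
Areal scale at 73.7°: h·k = 1.000 × 3.421 = 3.421.
Areal scale at 23.4°: h·k = 1.000 × 1.046 = 1.046.
Ratio = 3.421/1.046 ≈ 3.27.

3.27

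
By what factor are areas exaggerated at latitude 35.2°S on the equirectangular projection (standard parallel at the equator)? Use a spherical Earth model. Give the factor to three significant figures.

For the equirectangular projection with φ₀ = 0 (plate carrée), h = 1 along meridians and k = sec φ along parallels.
Areal scale = h·k = 1 × sec φ; at 35.2°, h = 1.000, k = 1.224, so h·k = 1.224.

1.22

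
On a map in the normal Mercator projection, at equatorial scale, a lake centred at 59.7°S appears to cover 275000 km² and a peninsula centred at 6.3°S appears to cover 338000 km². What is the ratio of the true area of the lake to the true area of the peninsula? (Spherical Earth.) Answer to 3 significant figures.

Since Mercator area scale is 1/cos²φ, the true area equals the apparent area multiplied by cos²φ.
True area of lake: 275000 × cos²(59.7°) = 275000 × 0.2545 = 70000 km².
True area of peninsula: 338000 × cos²(6.3°) = 338000 × 0.9880 = 333900 km².
Ratio = 70000 / 333900 ≈ 0.210.

0.210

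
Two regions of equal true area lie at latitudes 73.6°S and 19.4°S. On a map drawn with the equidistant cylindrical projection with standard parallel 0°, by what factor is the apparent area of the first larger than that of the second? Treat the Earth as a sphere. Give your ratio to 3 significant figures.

Plate carrée maps x = Rλ, y = Rφ. The meridian scale is h = 1 and the parallel scale is k = 1/cos φ = sec φ.
Areal scale at 73.6°: h·k = 1.000 × 3.542 = 3.542.
Areal scale at 19.4°: h·k = 1.000 × 1.060 = 1.060.
Ratio = 3.542/1.060 ≈ 3.34.

3.34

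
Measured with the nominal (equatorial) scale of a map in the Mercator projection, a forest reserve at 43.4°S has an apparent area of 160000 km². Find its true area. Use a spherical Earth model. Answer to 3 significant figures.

84500 km²

For Mercator, h = k = sec φ (a conformal cylindrical projection has a single point scale, 1/cos φ).
Areal scale = k² = sec²φ = 1/cos²(43.4°) = 1/0.7266² = 1.894.
True area = apparent / (areal scale) = 160000 / 1.894 ≈ 84500 km².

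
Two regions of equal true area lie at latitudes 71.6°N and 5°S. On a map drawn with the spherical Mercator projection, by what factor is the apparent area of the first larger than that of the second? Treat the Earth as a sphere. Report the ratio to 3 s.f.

Mercator areal scale is sec²φ.
At 71.6°: sec²(71.6°) = 1/0.3156² = 10.04.
At 5°: sec²(5°) = 1/0.9962² = 1.008.
Ratio = 10.04/1.008 = cos²(5°)/cos²(71.6°) ≈ 9.96.

9.96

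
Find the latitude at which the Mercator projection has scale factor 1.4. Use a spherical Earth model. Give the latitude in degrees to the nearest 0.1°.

Mercator scale is k = sec φ = 1/cos φ.
1/cos φ = 1.4  ⇒  cos φ = 0.7143  ⇒  φ = arccos(0.7143) ≈ 44.4°.

44.4°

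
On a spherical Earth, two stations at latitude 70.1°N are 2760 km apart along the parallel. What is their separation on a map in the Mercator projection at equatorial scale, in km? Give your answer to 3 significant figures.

The Mercator projection is conformal; its linear scale factor is the same in every direction and equals sec φ = 1/cos φ.
Along the parallel, k = sec 70.1° = 1/0.3404 = 2.938.
Map distance = 2760 × 2.938 ≈ 8110 km.

8110 km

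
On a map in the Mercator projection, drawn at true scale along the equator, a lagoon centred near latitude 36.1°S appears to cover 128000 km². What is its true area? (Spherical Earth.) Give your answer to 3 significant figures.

For Mercator, h = k = sec φ (a conformal cylindrical projection has a single point scale, 1/cos φ).
Areal scale = k² = sec²φ = 1/cos²(36.1°) = 1/0.8080² = 1.532.
True area = apparent / (areal scale) = 128000 / 1.532 ≈ 83600 km².

83600 km²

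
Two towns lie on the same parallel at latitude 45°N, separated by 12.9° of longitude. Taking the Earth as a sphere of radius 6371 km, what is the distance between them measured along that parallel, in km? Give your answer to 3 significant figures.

Arc length along a parallel = R cos φ · Δλ (with Δλ in radians).
= 6371 × cos 45° × (12.9° × π/180) = 6371 × 0.7071 × 0.2251 ≈ 1010 km.

1010 km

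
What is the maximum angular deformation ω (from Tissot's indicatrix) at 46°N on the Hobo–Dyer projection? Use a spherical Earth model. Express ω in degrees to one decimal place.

Hobo–Dyer is a cylindrical equal-area projection with standard parallels at ±37.5°. A cylindrical equal-area projection with standard parallel φ₀ has meridian scale h = cos φ / cos φ₀ and parallel scale k = cos φ₀ / cos φ (so areas are preserved, h·k = 1).
At 46°: h = 0.8756, k = 1.142; principal scales a = 1.142, b = 0.8756.
sin(ω/2) = (a − b)/(a + b) = 0.2665/2.018 = 0.1321, so ω = 2 arcsin(0.1321) ≈ 15.2°.

15.2°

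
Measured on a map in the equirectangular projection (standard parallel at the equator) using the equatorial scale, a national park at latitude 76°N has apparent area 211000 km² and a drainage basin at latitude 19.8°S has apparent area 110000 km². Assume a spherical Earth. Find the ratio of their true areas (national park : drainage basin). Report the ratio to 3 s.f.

Plate carrée has h = 1 and k = sec φ, giving areal scale sec φ; true area = (apparent area) · cos φ.
True area of national park: 211000 × cos(76°) = 211000 × 0.2419 = 51050 km².
True area of drainage basin: 110000 × cos(19.8°) = 110000 × 0.9409 = 103500 km².
Ratio = 51050 / 103500 ≈ 0.493.

0.493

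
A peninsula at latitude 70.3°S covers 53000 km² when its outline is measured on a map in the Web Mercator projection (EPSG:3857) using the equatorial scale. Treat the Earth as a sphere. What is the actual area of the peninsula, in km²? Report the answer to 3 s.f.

For Mercator, h = k = sec φ (a conformal cylindrical projection has a single point scale, 1/cos φ).
Areal scale = k² = sec²φ = 1/cos²(70.3°) = 1/0.3371² = 8.800.
True area = apparent / (areal scale) = 53000 / 8.800 ≈ 6020 km².

6020 km²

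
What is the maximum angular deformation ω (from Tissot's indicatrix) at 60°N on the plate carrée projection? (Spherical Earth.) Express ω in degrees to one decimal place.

38.9°

In the plate carrée (x = Rλ, y = Rφ), meridians are true-scale (h = 1) and parallels are stretched by k = sec φ.
At 60°: h = 1.000, k = 2.000; principal scales a = 2.000, b = 1.000.
sin(ω/2) = (a − b)/(a + b) = 1.0000/3.000 = 0.3333, so ω = 2 arcsin(0.3333) ≈ 38.9°.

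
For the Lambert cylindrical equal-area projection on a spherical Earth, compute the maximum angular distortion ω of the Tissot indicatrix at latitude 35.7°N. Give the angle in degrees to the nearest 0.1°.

The Lambert cylindrical equal-area projection is the cylindrical equal-area projection with its standard parallel at the equator (φ₀ = 0). A cylindrical equal-area projection with standard parallel φ₀ has meridian scale h = cos φ / cos φ₀ and parallel scale k = cos φ₀ / cos φ (so areas are preserved, h·k = 1).
At 35.7°: h = 0.8121, k = 1.231; principal scales a = 1.231, b = 0.8121.
sin(ω/2) = (a − b)/(a + b) = 0.4193/2.043 = 0.2052, so ω = 2 arcsin(0.2052) ≈ 23.7°.

23.7°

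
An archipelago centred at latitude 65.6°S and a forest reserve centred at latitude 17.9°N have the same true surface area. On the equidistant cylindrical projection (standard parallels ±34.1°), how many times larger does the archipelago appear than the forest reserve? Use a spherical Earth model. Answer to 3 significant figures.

2.30

The equidistant cylindrical projection with φ₀ = 34.1° has h = 1 (meridians true) and k = cos φ₀ / cos φ along parallels.
Areal scale at 65.6°: h·k = 1.000 × 2.004 = 2.004.
Areal scale at 17.9°: h·k = 1.000 × 0.8702 = 0.8702.
Ratio = 2.004/0.8702 ≈ 2.30.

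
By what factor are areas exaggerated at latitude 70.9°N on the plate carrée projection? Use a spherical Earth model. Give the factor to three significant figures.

Plate carrée maps x = Rλ, y = Rφ. The meridian scale is h = 1 and the parallel scale is k = 1/cos φ = sec φ.
Areal scale = h·k = 1 × sec φ; at 70.9°, h = 1.000, k = 3.056, so h·k = 3.056.

3.06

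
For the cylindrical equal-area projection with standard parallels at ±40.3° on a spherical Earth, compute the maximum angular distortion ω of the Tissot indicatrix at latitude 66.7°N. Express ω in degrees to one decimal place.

For cylindrical equal-area with standard parallel φ₀, h = cos φ / cos φ₀ and k = cos φ₀ / cos φ, so h·k = 1.
At 66.7°: h = 0.5186, k = 1.928; principal scales a = 1.928, b = 0.5186.
sin(ω/2) = (a − b)/(a + b) = 1.410/2.447 = 0.5761, so ω = 2 arcsin(0.5761) ≈ 70.3°.

70.3°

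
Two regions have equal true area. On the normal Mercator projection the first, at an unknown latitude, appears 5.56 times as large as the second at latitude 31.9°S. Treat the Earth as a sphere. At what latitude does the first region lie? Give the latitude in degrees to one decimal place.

68.9°

On Mercator, (apparent₁)/(apparent₂) = sec²φ₁ / sec²φ₂ when true areas are equal.
cos²φ₂ / cos²φ₁ = 5.56  ⇒  cos φ₁ = cos 31.9° / √5.56 = 0.8490/2.358 = 0.3600.
φ₁ = arccos(0.3600) ≈ 68.9°.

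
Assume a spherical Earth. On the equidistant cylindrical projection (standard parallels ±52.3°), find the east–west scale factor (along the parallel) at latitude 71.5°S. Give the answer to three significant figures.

1.93

In the equirectangular projection with standard parallel φ₀ = 52.3° (x = Rλ cos φ₀, y = Rφ), meridians are true-scale (h = 1) and the parallel scale is k = cos φ₀ / cos φ.
k = cos 52.3° / cos 71.5° = 0.6115/0.3173 = 1.927.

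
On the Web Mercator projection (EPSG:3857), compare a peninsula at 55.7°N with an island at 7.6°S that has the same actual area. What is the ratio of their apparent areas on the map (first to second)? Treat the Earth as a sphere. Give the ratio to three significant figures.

3.09

Mercator areal scale is sec²φ.
At 55.7°: sec²(55.7°) = 1/0.5635² = 3.149.
At 7.6°: sec²(7.6°) = 1/0.9912² = 1.018.
Ratio = 3.149/1.018 = cos²(7.6°)/cos²(55.7°) ≈ 3.09.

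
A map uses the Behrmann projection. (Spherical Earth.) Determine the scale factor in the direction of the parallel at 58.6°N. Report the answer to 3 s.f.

Behrmann is a cylindrical equal-area projection with standard parallels at ±30°. For cylindrical equal-area with standard parallel φ₀, h = cos φ / cos φ₀ and k = cos φ₀ / cos φ, so h·k = 1.
k = cos 30° / cos 58.6° = 0.8660/0.5210 = 1.662.

1.66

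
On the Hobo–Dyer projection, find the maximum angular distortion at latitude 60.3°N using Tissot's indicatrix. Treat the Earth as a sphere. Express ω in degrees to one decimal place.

Hobo–Dyer is a cylindrical equal-area projection with standard parallels at ±37.5°. For cylindrical equal-area with standard parallel φ₀, h = cos φ / cos φ₀ and k = cos φ₀ / cos φ, so h·k = 1.
At 60.3°: h = 0.6245, k = 1.601; principal scales a = 1.601, b = 0.6245.
sin(ω/2) = (a − b)/(a + b) = 0.9767/2.226 = 0.4388, so ω = 2 arcsin(0.4388) ≈ 52.1°.

52.1°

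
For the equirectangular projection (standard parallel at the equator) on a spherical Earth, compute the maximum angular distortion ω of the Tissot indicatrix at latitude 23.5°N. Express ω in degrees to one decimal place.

In the plate carrée (x = Rλ, y = Rφ), meridians are true-scale (h = 1) and parallels are stretched by k = sec φ.
At 23.5°: h = 1.000, k = 1.090; principal scales a = 1.090, b = 1.000.
sin(ω/2) = (a − b)/(a + b) = 0.09044/2.090 = 0.04326, so ω = 2 arcsin(0.04326) ≈ 5.0°.

5.0°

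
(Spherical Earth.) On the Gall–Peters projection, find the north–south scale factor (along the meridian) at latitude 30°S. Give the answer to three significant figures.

The Gall–Peters projection is cylindrical equal-area with φ₀ = 45°. For cylindrical equal-area with standard parallel φ₀, h = cos φ / cos φ₀ and k = cos φ₀ / cos φ, so h·k = 1.
h = cos 30° / cos 45° = 0.8660/0.7071 = 1.225.

1.22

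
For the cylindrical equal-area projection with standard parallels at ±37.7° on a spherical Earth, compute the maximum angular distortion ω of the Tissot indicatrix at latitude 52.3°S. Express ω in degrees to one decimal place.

29.2°

A cylindrical equal-area projection with standard parallel φ₀ has meridian scale h = cos φ / cos φ₀ and parallel scale k = cos φ₀ / cos φ (so areas are preserved, h·k = 1).
At 52.3°: h = 0.7729, k = 1.294; principal scales a = 1.294, b = 0.7729.
sin(ω/2) = (a − b)/(a + b) = 0.5210/2.067 = 0.2521, so ω = 2 arcsin(0.2521) ≈ 29.2°.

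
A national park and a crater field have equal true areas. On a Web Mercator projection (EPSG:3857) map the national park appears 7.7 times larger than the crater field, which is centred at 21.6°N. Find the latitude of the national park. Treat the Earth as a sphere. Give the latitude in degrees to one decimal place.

On Mercator, (apparent₁)/(apparent₂) = sec²φ₁ / sec²φ₂ when true areas are equal.
cos²φ₂ / cos²φ₁ = 7.7  ⇒  cos φ₁ = cos 21.6° / √7.7 = 0.9298/2.775 = 0.3351.
φ₁ = arccos(0.3351) ≈ 70.4°.

70.4°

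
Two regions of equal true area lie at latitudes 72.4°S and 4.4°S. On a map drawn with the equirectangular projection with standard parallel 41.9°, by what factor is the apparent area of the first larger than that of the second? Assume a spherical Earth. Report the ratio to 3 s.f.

With standard parallel φ₀ = 41.9°, the equirectangular projection gives x = Rλ cos φ₀, y = Rφ, so h = 1 and k = cos 41.9° / cos φ.
Areal scale at 72.4°: h·k = 1.000 × 2.462 = 2.462.
Areal scale at 4.4°: h·k = 1.000 × 0.7465 = 0.7465.
Ratio = 2.462/0.7465 ≈ 3.30.

3.30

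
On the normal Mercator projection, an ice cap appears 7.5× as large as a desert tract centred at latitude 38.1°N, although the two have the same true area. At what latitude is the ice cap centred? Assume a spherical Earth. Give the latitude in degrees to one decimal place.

Mercator areal scale is sec²φ, so apparent-area ratio = sec²φ₁ / sec²φ₂ = cos²φ₂ / cos²φ₁.
cos²φ₂ / cos²φ₁ = 7.5  ⇒  cos φ₁ = cos 38.1° / √7.5 = 0.7869/2.739 = 0.2873.
φ₁ = arccos(0.2873) ≈ 73.3°.

73.3°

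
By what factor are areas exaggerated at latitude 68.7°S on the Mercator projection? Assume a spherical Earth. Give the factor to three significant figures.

Mercator is conformal, so the point scale is isotropic: h = k = sec φ = 1/cos φ.
Areal scale = k² = sec²φ = 1/cos²(68.7°) = 1/0.3633² = 7.579.

7.58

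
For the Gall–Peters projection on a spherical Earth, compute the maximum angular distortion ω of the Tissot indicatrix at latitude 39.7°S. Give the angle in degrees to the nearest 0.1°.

9.7°

Gall–Peters is a cylindrical equal-area projection with standard parallels at ±45°. For cylindrical equal-area with standard parallel φ₀, h = cos φ / cos φ₀ and k = cos φ₀ / cos φ, so h·k = 1.
At 39.7°: h = 1.088, k = 0.9190; principal scales a = 1.088, b = 0.9190.
sin(ω/2) = (a − b)/(a + b) = 0.1691/2.007 = 0.08423, so ω = 2 arcsin(0.08423) ≈ 9.7°.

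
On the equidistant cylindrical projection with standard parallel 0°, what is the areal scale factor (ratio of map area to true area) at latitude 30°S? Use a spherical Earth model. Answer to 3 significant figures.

1.15

In the plate carrée (x = Rλ, y = Rφ), meridians are true-scale (h = 1) and parallels are stretched by k = sec φ.
Areal scale = h·k = 1 × sec φ; at 30°, h = 1.000, k = 1.155, so h·k = 1.155.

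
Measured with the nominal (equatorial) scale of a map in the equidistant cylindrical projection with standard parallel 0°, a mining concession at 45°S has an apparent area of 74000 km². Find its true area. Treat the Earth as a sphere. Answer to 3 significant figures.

52300 km²

Plate carrée maps x = Rλ, y = Rφ. The meridian scale is h = 1 and the parallel scale is k = 1/cos φ = sec φ.
Areal scale = h·k = 1 × sec φ; at 45°, h = 1.000, k = 1.414, so h·k = 1.414.
True area = apparent / (areal scale) = 74000 / 1.414 ≈ 52300 km².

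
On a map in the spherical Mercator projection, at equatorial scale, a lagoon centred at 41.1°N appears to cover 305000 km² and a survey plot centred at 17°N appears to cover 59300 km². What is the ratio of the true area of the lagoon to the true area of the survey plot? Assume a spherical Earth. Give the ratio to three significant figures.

3.19

Mercator's areal exaggeration is sec²φ; hence true area = (apparent area) · cos²φ.
True area of lagoon: 305000 × cos²(41.1°) = 305000 × 0.5679 = 173200 km².
True area of survey plot: 59300 × cos²(17°) = 59300 × 0.9145 = 54230 km².
Ratio = 173200 / 54230 ≈ 3.19.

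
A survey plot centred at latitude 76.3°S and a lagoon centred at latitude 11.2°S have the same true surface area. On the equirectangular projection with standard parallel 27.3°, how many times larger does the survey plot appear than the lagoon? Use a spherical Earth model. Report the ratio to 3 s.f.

With standard parallel φ₀ = 27.3°, the equirectangular projection gives x = Rλ cos φ₀, y = Rφ, so h = 1 and k = cos 27.3° / cos φ.
Areal scale at 76.3°: h·k = 1.000 × 3.752 = 3.752.
Areal scale at 11.2°: h·k = 1.000 × 0.9059 = 0.9059.
Ratio = 3.752/0.9059 ≈ 4.14.

4.14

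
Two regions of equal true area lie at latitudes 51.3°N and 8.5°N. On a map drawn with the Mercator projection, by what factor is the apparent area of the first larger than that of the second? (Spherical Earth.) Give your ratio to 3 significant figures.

2.50

Mercator is conformal with k = sec φ, so areal scale = k² = sec²φ.
At 51.3°: sec²(51.3°) = 1/0.6252² = 2.558.
At 8.5°: sec²(8.5°) = 1/0.9890² = 1.022.
Ratio = 2.558/1.022 = cos²(8.5°)/cos²(51.3°) ≈ 2.50.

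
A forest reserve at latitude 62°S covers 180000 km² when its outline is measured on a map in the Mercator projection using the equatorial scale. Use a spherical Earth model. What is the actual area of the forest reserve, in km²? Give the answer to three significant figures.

The Mercator projection is conformal; its linear scale factor is the same in every direction and equals sec φ = 1/cos φ.
Areal scale = k² = sec²φ = 1/cos²(62°) = 1/0.4695² = 4.537.
True area = apparent / (areal scale) = 180000 / 4.537 ≈ 39700 km².

39700 km²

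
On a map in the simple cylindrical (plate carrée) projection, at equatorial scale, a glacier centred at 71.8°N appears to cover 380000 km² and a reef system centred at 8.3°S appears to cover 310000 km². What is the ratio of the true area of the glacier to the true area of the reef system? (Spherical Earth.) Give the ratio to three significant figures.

0.387

Plate carrée has h = 1 and k = sec φ, giving areal scale sec φ; true area = (apparent area) · cos φ.
True area of glacier: 380000 × cos(71.8°) = 380000 × 0.3123 = 118700 km².
True area of reef system: 310000 × cos(8.3°) = 310000 × 0.9895 = 306800 km².
Ratio = 118700 / 306800 ≈ 0.387.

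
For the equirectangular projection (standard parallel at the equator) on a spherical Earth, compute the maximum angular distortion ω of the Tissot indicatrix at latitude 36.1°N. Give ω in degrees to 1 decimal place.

12.2°

For the equirectangular projection with φ₀ = 0 (plate carrée), h = 1 along meridians and k = sec φ along parallels.
At 36.1°: h = 1.000, k = 1.238; principal scales a = 1.238, b = 1.000.
sin(ω/2) = (a − b)/(a + b) = 0.2376/2.238 = 0.1062, so ω = 2 arcsin(0.1062) ≈ 12.2°.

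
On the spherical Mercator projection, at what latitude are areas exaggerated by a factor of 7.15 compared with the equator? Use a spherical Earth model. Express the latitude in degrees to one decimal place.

68.0°

Mercator areal scale is sec²φ.
sec²φ = 7.15  ⇒  cos²φ = 0.1399  ⇒  cos φ = 0.3740.
φ = arccos(0.3740) ≈ 68.0°.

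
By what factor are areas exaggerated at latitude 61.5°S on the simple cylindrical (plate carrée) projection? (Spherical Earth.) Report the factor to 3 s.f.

2.10

Plate carrée maps x = Rλ, y = Rφ. The meridian scale is h = 1 and the parallel scale is k = 1/cos φ = sec φ.
Areal scale = h·k = 1 × sec φ; at 61.5°, h = 1.000, k = 2.096, so h·k = 2.096.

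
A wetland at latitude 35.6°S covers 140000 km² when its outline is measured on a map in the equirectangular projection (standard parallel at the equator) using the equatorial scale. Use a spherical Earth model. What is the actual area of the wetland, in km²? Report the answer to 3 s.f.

114000 km²

In the plate carrée (x = Rλ, y = Rφ), meridians are true-scale (h = 1) and parallels are stretched by k = sec φ.
Areal scale = h·k = 1 × sec φ; at 35.6°, h = 1.000, k = 1.230, so h·k = 1.230.
True area = apparent / (areal scale) = 140000 / 1.230 ≈ 114000 km².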